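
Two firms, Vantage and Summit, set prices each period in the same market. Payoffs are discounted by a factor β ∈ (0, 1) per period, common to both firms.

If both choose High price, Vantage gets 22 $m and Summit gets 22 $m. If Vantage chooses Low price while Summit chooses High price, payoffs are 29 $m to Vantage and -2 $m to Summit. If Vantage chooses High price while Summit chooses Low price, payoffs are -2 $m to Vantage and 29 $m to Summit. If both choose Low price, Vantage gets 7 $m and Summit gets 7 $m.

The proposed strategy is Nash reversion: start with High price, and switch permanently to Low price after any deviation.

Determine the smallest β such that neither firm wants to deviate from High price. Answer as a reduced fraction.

Cooperation forever yields 22 each period: 22/(1−β).
Deviating yields 29 once, then 7 forever: 29 + 7β/(1−β).
No profitable deviation requires 22/(1−β) ≥ 29 + 7β/(1−β).
Multiplying by (1−β): 22 ≥ 29(1−β) + 7β = 29 − 22β.
So 22β ≥ 7, i.e. β ≥ 7/22.

7/22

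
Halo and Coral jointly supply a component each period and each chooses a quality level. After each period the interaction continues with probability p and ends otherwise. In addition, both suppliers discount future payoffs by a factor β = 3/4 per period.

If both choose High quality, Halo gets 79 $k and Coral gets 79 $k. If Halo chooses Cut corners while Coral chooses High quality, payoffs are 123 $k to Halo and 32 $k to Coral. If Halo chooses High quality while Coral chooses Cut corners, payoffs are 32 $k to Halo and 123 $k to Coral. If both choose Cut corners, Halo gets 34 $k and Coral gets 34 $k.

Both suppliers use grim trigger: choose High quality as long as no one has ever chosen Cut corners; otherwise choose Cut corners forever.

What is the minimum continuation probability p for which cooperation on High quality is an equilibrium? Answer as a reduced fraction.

176/267

With continuation probability p and discount β, the effective per-period discount factor is βp.
Grim-trigger IC: βp ≥ (123−79)/(123−34) = 44/89.
So p ≥ (44/89)/(3/4) = 176/267.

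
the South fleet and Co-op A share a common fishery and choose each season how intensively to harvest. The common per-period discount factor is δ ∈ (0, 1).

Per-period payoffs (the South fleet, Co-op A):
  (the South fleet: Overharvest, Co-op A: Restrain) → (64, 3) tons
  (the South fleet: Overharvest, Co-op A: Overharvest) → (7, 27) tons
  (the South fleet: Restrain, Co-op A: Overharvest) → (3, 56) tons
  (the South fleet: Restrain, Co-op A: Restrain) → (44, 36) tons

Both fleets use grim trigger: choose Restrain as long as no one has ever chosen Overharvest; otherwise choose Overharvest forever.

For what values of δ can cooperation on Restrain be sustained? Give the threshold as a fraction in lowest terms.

the South fleet's threshold: (64−44)/(64−7) = 20/57.
Co-op A's threshold: (56−36)/(56−27) = 20/29.
20/57 < 20/29, so Co-op A binds and δ* = 20/29.

20/29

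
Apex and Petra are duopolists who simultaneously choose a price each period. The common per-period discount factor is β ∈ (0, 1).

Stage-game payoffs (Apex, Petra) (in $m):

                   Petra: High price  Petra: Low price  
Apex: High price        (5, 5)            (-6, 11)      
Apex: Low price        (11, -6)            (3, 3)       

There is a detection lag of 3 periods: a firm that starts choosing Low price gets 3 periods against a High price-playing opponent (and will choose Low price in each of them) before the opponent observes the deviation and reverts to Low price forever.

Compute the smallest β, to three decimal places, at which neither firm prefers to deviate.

The best deviation is to choose Low price for all 3 undetected periods, earning 11 each, then 3 forever once detected.
Deviation value: 11(1−β^3)/(1−β) + 3β^3/(1−β); cooperation value: 5/(1−β).
IC: 5 ≥ 11(1−β^3) + 3β^3 = 11 − 8β^3.
So β^3 ≥ 6/8 = 3/4, giving β ≥ (3/4)^(1/3) ≈ 0.909.

0.909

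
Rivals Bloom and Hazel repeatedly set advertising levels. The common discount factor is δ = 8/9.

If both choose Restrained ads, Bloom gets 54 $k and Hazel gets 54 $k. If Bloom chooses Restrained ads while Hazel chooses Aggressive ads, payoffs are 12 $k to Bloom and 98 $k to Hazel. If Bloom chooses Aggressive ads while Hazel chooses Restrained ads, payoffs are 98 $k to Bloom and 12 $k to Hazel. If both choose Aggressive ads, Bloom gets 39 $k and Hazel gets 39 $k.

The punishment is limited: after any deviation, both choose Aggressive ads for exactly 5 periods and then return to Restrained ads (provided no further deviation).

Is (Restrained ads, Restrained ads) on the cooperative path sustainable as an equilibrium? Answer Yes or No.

Yes

IC: δ+…+δ^5 ≥ (98−54)/(54−39) = 44/15.
At δ = 8/9: partial sum = 3.5606 ≥ 2.9333. Cooperation sustainable.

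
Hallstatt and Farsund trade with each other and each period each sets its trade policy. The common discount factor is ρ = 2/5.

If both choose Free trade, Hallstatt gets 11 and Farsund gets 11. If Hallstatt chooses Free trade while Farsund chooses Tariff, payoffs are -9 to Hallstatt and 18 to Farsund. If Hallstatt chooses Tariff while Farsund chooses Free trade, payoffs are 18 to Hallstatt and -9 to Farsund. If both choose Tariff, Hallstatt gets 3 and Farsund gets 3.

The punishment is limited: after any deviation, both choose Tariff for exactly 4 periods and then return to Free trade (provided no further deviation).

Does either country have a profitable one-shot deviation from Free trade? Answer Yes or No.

A one-shot deviation gives 18 now, then 3 for 4 periods, then back to 11.
Gain from deviating: (18−11) today; loss: (11−3) in each of the next 4 periods.
No-deviation condition: (11−3)(ρ+…+ρ^4) ≥ 18−11, i.e. ρ+…+ρ^4 ≥ 7/8.
At ρ = 2/5: ρ+…+ρ^4 = 0.6496 < 0.8750.
So cooperation is not sustainable.

Yes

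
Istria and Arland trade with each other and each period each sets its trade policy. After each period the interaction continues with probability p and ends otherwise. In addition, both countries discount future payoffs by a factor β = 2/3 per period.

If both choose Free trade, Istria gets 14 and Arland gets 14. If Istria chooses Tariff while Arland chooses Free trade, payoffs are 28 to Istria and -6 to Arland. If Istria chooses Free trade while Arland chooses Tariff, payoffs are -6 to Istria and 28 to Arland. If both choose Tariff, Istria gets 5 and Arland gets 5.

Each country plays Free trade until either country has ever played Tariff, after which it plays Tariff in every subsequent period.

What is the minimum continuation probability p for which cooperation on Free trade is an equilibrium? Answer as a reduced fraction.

With continuation probability p and discount β, the effective per-period discount factor is βp.
Grim-trigger IC: βp ≥ (28−14)/(28−5) = 14/23.
So p ≥ (14/23)/(2/3) = 21/23.

21/23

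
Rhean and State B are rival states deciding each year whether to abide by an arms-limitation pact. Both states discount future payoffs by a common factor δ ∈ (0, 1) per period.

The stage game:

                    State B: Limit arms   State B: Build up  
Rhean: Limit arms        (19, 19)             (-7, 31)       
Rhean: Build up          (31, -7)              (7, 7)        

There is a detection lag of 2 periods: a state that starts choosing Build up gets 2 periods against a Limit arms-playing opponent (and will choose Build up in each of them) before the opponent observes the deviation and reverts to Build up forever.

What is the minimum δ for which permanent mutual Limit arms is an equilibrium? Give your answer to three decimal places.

Deviating for the 2 undetected periods gains 31−19 = 12 per period over cooperation, then loses 19−7 = 12 per period forever once punishment starts.
Gain: 12(1 + δ + … + δ^1); loss: 12·δ^2/(1−δ).
No profitable deviation ⇔ 12(1−δ^2) ≤ 12·δ^2, i.e. δ^2 ≥ 12/(12+12) = 1/2.
Hence δ ≥ (1/2)^(1/2) ≈ 0.707.

0.707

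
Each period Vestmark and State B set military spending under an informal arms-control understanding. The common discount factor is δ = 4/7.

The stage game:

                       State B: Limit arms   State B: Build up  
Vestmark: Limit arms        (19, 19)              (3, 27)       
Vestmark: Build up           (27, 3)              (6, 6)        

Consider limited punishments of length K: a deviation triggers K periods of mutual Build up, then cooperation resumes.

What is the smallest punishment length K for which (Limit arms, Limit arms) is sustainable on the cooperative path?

2

IC: δ(1−δ^K)/(1−δ) ≥ (27−19)/(19−6) = 8/13.
With δ = 4/7: need 1 − δ^K ≥ 8/13·(1−4/7)/(4/7), i.e. δ^K ≤ 0.5385.
Since (4/7)^1 = 0.5714 and (4/7)^2 = 0.3265, the smallest such K is 2.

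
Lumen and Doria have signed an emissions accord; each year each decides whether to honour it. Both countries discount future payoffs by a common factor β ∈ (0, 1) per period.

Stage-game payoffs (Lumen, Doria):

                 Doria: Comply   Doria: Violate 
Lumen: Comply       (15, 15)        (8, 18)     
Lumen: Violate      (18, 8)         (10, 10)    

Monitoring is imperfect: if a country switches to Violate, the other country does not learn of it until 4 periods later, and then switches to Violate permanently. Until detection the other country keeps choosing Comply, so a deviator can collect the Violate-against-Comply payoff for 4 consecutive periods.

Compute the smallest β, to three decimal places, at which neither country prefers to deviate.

The best deviation is to choose Violate for all 4 undetected periods, earning 18 each, then 10 forever once detected.
Deviation value: 18(1−β^4)/(1−β) + 10β^4/(1−β); cooperation value: 15/(1−β).
IC: 15 ≥ 18(1−β^4) + 10β^4 = 18 − 8β^4.
So β^4 ≥ 3/8, giving β ≥ (3/8)^(1/4) ≈ 0.783.

0.783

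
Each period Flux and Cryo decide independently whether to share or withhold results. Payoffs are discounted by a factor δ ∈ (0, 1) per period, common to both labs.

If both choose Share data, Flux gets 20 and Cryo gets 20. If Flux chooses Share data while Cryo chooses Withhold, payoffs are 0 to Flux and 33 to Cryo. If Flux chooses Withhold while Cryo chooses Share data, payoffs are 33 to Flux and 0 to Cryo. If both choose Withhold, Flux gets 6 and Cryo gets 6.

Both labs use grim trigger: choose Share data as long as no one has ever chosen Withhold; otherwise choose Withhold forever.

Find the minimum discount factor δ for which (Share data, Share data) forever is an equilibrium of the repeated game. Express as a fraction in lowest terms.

20/(1−δ) ≥ 33 + 6δ/(1−δ)
20 ≥ 33 − 27δ
δ ≥ 13/27.

13/27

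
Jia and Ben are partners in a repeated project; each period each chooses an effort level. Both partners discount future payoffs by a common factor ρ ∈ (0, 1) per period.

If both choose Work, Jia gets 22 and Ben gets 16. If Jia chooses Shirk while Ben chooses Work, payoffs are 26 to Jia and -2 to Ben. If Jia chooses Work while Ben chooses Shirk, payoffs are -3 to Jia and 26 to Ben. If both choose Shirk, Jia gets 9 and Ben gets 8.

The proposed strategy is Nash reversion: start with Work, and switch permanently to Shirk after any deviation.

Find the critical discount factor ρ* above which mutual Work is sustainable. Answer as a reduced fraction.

Jia's threshold: (26−22)/(26−9) = 4/17.
Ben's threshold: (26−16)/(26−8) = 5/9.
4/17 < 5/9, so Ben binds and ρ* = 5/9.

5/9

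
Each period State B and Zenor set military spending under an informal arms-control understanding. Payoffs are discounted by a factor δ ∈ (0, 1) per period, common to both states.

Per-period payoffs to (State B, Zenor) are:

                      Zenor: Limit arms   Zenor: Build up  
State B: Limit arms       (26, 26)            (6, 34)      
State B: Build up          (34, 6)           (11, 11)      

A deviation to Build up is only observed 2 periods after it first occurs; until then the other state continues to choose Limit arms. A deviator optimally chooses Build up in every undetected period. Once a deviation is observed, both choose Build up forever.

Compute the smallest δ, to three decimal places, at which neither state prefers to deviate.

0.590

The best deviation is to choose Build up for all 2 undetected periods, earning 34 each, then 11 forever once detected.
Deviation value: 34(1−δ^2)/(1−δ) + 11δ^2/(1−δ); cooperation value: 26/(1−δ).
IC: 26 ≥ 34(1−δ^2) + 11δ^2 = 34 − 23δ^2.
So δ^2 ≥ 8/23, giving δ ≥ (8/23)^(1/2) ≈ 0.590.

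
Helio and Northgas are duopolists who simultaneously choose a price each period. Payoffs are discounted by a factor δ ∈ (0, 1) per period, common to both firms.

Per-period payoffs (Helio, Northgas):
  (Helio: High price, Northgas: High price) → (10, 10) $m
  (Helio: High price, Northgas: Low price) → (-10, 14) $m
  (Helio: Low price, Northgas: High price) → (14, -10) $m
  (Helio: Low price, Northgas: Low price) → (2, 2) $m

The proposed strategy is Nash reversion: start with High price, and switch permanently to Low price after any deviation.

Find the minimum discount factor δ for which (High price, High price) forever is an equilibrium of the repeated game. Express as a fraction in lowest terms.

1/3

10/(1−δ) ≥ 14 + 2δ/(1−δ)
10 ≥ 14 − 12δ
δ ≥ 4/12 = 1/3.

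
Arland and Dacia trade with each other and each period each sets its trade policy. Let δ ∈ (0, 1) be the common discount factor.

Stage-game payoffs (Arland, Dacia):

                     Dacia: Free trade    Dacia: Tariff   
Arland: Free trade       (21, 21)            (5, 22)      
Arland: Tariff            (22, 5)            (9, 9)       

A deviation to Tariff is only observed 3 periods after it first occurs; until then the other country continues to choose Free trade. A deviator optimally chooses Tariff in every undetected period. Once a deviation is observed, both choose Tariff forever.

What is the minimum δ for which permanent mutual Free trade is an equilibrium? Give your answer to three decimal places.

A deviator earns 22 for 3 periods, then 9 forever; cooperating earns 21 forever. Multiplying the IC by (1−δ):
21 ≥ 22(1−δ^3) + 9δ^3, so 13·δ^3 ≥ 1 and δ^3 ≥ 1/13.
δ ≥ (1/13)^(1/3) ≈ 0.425.

0.425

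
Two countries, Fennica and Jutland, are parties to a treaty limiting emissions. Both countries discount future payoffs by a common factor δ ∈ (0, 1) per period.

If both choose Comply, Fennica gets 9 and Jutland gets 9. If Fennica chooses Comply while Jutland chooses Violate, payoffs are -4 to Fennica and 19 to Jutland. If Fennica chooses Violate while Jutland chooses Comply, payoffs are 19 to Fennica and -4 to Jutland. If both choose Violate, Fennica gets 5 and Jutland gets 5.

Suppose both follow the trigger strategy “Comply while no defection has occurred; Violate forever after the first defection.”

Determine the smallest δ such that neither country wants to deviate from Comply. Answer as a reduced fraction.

Under grim trigger the critical discount factor is (T−C)/(T−P) with T = 19, C = 9, P = 5.
δ* = (19−9)/(19−5) = 10/14 = 5/7.

5/7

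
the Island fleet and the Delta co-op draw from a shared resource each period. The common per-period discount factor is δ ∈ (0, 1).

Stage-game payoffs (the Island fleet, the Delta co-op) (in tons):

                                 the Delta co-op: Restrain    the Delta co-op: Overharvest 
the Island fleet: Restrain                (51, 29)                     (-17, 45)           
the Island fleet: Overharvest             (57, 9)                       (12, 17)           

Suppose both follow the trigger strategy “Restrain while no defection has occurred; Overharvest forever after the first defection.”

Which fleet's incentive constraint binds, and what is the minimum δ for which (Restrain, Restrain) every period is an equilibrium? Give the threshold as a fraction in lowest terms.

the Island fleet's threshold: (57−51)/(57−12) = 2/15.
the Delta co-op's threshold: (45−29)/(45−17) = 4/7.
2/15 < 4/7, so the Delta co-op binds and δ* = 4/7.

the Delta co-op; δ ≥ 4/7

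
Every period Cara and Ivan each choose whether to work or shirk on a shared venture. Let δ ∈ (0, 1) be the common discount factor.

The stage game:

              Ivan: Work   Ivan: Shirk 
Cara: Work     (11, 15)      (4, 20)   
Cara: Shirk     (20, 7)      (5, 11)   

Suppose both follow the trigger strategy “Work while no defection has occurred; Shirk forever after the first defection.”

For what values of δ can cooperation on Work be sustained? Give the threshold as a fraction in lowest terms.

Cara's threshold: (20−11)/(20−5) = 3/5.
Ivan's threshold: (20−15)/(20−11) = 5/9.
3/5 > 5/9, so Cara binds and δ* = 3/5.

3/5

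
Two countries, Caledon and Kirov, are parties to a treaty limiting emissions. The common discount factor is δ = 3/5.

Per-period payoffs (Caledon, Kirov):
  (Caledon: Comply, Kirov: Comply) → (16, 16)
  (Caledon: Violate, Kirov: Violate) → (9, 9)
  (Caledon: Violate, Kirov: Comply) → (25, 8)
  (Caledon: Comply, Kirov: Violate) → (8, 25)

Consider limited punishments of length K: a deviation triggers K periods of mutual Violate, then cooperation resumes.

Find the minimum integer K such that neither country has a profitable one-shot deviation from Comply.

IC: δ(1−δ^K)/(1−δ) ≥ (25−16)/(16−9) = 9/7.
With δ = 3/5: need 1 − δ^K ≥ 9/7·(1−3/5)/(3/5), i.e. δ^K ≤ 0.1429.
Since (3/5)^3 = 0.2160 and (3/5)^4 = 0.1296, the smallest such K is 4.

4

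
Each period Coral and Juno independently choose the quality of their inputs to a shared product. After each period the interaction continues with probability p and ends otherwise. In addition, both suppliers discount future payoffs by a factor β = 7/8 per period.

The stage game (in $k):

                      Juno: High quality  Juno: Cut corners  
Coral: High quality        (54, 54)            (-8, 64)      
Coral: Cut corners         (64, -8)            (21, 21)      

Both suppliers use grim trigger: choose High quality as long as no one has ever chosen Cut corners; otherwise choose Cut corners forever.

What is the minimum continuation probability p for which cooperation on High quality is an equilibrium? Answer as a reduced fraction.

Expected continuation weight on next period's payoff is β·p = 7/8·p, which plays the role of the discount factor.
Cooperation requires 7/8·p ≥ (64−54)/(64−21) = 10/43, hence p ≥ 80/301.

80/301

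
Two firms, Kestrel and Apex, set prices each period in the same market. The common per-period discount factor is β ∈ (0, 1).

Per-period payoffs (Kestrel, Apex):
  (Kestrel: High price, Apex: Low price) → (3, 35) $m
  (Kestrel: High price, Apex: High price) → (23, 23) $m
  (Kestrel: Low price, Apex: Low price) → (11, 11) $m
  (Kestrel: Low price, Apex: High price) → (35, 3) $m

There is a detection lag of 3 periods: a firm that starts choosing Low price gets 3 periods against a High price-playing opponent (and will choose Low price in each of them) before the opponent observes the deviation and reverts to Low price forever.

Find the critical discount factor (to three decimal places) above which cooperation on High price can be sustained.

0.794

Deviating for the 3 undetected periods gains 35−23 = 12 per period over cooperation, then loses 23−11 = 12 per period forever once punishment starts.
Gain: 12(1 + β + … + β^2); loss: 12·β^3/(1−β).
No profitable deviation ⇔ 12(1−β^3) ≤ 12·β^3, i.e. β^3 ≥ 12/(12+12) = 1/2.
Hence β ≥ (1/2)^(1/3) ≈ 0.794.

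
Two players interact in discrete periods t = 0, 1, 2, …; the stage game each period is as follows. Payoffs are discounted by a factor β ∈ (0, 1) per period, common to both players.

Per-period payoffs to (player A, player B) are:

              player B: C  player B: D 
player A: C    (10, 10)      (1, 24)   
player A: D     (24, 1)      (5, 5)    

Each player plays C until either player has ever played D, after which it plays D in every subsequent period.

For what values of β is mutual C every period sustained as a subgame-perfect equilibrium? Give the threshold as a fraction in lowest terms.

14/19

Cooperation forever yields 10 each period: 10/(1−β).
Deviating yields 24 once, then 5 forever: 24 + 5β/(1−β).
No profitable deviation requires 10/(1−β) ≥ 24 + 5β/(1−β).
Multiplying by (1−β): 10 ≥ 24(1−β) + 5β = 24 − 19β.
So 19β ≥ 14, i.e. β ≥ 14/19.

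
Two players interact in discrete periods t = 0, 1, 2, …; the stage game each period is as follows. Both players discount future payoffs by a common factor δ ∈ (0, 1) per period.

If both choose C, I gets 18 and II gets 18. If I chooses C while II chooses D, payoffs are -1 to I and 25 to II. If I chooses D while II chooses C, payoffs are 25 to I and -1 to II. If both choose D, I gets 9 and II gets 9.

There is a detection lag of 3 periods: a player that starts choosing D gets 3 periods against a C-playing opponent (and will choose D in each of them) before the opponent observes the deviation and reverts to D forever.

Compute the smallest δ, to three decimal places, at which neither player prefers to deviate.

0.759

The best deviation is to choose D for all 3 undetected periods, earning 25 each, then 9 forever once detected.
Deviation value: 25(1−δ^3)/(1−δ) + 9δ^3/(1−δ); cooperation value: 18/(1−δ).
IC: 18 ≥ 25(1−δ^3) + 9δ^3 = 25 − 16δ^3.
So δ^3 ≥ 7/16, giving δ ≥ (7/16)^(1/3) ≈ 0.759.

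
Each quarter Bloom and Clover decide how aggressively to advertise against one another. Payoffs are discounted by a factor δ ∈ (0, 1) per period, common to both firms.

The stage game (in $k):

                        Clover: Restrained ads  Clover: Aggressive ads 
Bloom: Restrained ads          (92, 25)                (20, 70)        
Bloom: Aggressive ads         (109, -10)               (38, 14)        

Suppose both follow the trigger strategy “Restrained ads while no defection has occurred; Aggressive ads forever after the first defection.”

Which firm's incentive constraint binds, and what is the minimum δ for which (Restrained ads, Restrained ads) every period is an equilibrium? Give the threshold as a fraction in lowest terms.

Bloom's threshold: (109−92)/(109−38) = 17/71.
Clover's threshold: (70−25)/(70−14) = 45/56.
17/71 < 45/56, so Clover binds and δ* = 45/56.

Clover; δ ≥ 45/56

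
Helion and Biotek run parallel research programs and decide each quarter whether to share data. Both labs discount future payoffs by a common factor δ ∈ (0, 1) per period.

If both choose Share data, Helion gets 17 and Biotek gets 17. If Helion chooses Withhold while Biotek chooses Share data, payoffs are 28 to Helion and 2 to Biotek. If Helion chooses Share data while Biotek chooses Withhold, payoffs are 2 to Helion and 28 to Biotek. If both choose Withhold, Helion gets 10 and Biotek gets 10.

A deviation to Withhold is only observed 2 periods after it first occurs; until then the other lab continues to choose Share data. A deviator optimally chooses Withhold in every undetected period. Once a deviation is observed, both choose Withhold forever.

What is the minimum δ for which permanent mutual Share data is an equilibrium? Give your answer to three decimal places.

0.782

Deviating for the 2 undetected periods gains 28−17 = 11 per period over cooperation, then loses 17−10 = 7 per period forever once punishment starts.
Gain: 11(1 + δ + … + δ^1); loss: 7·δ^2/(1−δ).
No profitable deviation ⇔ 11(1−δ^2) ≤ 7·δ^2, i.e. δ^2 ≥ 11/(11+7) = 11/18.
Hence δ ≥ (11/18)^(1/2) ≈ 0.782.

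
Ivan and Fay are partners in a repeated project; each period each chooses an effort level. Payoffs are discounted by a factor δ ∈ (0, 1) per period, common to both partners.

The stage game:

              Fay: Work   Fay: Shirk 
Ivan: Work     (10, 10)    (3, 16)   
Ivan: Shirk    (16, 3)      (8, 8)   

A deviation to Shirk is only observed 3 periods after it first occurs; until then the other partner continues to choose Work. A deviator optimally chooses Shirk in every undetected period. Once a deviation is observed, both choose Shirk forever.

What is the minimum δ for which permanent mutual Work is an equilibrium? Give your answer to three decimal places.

0.909

A deviator earns 16 for 3 periods, then 8 forever; cooperating earns 10 forever. Multiplying the IC by (1−δ):
10 ≥ 16(1−δ^3) + 8δ^3, so 8·δ^3 ≥ 6 and δ^3 ≥ 3/4.
δ ≥ (3/4)^(1/3) ≈ 0.909.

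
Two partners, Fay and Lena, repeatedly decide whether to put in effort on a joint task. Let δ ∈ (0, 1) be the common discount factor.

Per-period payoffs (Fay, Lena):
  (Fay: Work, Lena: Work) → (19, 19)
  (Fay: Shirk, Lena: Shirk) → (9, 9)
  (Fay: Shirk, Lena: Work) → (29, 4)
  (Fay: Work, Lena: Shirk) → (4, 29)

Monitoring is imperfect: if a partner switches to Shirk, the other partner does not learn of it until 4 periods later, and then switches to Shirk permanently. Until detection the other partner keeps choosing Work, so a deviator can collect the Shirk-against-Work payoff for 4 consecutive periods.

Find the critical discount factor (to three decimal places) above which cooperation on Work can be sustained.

A deviator earns 29 for 4 periods, then 9 forever; cooperating earns 19 forever. Multiplying the IC by (1−δ):
19 ≥ 29(1−δ^4) + 9δ^4, so 20·δ^4 ≥ 10 and δ^4 ≥ 1/2.
δ ≥ (1/2)^(1/4) ≈ 0.841.

0.841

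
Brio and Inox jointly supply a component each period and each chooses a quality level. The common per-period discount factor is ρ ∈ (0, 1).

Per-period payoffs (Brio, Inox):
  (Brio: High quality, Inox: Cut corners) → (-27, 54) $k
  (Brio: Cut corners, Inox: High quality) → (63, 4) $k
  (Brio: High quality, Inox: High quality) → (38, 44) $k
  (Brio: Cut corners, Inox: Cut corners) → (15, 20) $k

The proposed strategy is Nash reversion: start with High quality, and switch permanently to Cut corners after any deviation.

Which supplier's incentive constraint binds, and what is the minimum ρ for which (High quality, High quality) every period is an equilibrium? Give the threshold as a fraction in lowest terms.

Brio's threshold: (63−38)/(63−15) = 25/48.
Inox's threshold: (54−44)/(54−20) = 5/17.
25/48 > 5/17, so Brio binds and ρ* = 25/48.

Brio; ρ ≥ 25/48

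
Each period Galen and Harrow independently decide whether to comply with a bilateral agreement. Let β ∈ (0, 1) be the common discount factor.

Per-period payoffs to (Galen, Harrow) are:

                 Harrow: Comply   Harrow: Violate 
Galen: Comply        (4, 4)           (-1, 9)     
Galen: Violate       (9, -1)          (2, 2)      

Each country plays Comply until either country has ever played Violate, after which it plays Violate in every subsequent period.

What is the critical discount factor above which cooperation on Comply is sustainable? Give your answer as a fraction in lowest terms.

4/(1−β) ≥ 9 + 2β/(1−β)
4 ≥ 9 − 7β
β ≥ 5/7.

5/7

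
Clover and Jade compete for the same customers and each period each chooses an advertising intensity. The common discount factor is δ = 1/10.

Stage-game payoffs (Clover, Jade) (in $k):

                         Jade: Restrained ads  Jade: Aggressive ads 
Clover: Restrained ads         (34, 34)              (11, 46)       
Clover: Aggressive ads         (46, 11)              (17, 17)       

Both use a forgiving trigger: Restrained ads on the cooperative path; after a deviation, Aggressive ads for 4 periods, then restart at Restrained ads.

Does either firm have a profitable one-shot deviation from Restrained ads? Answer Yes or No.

Yes

A one-shot deviation gives 46 now, then 17 for 4 periods, then back to 34.
Gain from deviating: (46−34) today; loss: (34−17) in each of the next 4 periods.
No-deviation condition: (34−17)(δ+…+δ^4) ≥ 46−34, i.e. δ+…+δ^4 ≥ 12/17.
At δ = 1/10: δ+…+δ^4 = 0.1111 < 0.7059.
So cooperation is not sustainable.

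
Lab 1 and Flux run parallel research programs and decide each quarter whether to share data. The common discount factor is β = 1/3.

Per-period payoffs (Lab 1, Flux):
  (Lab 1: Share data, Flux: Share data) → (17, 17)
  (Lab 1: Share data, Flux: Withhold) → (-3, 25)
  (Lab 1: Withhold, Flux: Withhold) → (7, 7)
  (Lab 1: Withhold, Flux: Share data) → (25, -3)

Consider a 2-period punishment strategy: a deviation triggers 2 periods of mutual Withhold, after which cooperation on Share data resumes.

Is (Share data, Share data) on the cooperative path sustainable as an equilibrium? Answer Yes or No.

IC: β+…+β^2 ≥ (25−17)/(17−7) = 4/5.
At β = 1/3: partial sum = 0.4444 < 0.8000. Cooperation not sustainable.

No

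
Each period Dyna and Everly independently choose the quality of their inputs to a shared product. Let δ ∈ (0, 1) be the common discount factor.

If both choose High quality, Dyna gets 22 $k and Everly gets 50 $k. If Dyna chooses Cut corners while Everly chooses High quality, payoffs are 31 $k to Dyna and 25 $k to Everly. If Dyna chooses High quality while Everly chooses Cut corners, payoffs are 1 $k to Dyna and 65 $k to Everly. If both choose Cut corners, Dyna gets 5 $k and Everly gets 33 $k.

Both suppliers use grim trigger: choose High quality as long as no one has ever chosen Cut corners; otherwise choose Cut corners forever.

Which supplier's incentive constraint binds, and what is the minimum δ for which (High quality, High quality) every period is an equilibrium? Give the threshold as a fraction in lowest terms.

Dyna: cooperation gives 22 each period; deviation gives 31 once then 5 forever.
  22/(1−δ) ≥ 31 + 5δ/(1−δ) ⇒ δ ≥ 9/26.
Everly: cooperation gives 50 each period; deviation gives 65 once then 33 forever.
  δ ≥ 15/32.
Both must hold, so the binding constraint is Everly's: δ ≥ 15/32.

Everly; δ ≥ 15/32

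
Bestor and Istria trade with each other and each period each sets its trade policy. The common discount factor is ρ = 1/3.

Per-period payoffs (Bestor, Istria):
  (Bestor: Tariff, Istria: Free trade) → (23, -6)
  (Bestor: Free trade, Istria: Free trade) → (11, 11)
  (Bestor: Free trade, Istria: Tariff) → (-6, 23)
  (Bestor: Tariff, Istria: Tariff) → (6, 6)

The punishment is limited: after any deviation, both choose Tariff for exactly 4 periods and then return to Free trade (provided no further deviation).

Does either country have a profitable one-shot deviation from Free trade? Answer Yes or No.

Yes

A one-shot deviation gives 23 now, then 6 for 4 periods, then back to 11.
Gain from deviating: (23−11) today; loss: (11−6) in each of the next 4 periods.
No-deviation condition: (11−6)(ρ+…+ρ^4) ≥ 23−11, i.e. ρ+…+ρ^4 ≥ 12/5.
At ρ = 1/3: ρ+…+ρ^4 = 0.4938 < 2.4000.
So cooperation is not sustainable.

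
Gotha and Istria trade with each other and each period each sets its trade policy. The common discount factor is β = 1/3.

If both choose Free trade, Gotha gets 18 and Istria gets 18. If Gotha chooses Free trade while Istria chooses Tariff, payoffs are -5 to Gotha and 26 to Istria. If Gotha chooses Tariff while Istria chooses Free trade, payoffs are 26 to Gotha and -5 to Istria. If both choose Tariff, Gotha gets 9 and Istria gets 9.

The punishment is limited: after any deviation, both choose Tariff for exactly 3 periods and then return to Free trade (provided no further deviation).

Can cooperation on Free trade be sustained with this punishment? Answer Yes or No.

No

IC: β+…+β^3 ≥ (26−18)/(18−9) = 8/9.
At β = 1/3: partial sum = 0.4815 < 0.8889. Cooperation not sustainable.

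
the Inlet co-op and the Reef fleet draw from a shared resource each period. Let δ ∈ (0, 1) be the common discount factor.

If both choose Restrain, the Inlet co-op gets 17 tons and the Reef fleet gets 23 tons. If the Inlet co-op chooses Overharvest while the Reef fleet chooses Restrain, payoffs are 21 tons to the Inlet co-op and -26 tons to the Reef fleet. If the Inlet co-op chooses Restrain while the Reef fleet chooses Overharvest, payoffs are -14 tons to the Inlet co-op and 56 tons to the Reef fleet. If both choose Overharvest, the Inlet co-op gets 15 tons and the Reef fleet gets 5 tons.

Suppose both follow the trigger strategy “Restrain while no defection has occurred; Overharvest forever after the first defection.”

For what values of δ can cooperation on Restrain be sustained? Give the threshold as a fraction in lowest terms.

2/3

For the Inlet co-op: deviation gain 21−17 = 4, per-period punishment loss 17−15 = 2. IC gives δ ≥ 4/6 = 2/3.
For the Reef fleet: gain 33, loss 18 per period, so δ ≥ 33/51 = 11/17.
The tighter constraint is the Inlet co-op's, so cooperation needs δ ≥ 2/3.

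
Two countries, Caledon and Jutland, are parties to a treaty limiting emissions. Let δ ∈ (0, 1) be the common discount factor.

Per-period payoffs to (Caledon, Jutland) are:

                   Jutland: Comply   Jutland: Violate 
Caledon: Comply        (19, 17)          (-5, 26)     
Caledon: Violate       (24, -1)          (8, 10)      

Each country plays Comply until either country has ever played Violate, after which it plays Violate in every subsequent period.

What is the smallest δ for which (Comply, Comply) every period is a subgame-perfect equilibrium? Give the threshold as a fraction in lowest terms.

9/16

For Caledon: deviation gain 24−19 = 5, per-period punishment loss 19−8 = 11. IC gives δ ≥ 5/16.
For Jutland: gain 9, loss 7 per period, so δ ≥ 9/16.
The tighter constraint is Jutland's, so cooperation needs δ ≥ 9/16.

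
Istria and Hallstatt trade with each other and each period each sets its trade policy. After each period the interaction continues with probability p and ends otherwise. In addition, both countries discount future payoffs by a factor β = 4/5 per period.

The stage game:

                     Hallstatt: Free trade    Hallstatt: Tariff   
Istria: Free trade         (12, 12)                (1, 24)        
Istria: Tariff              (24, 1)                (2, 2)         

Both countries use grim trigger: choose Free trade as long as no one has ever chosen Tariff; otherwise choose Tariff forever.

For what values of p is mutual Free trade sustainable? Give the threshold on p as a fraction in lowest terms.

With continuation probability p and discount β, the effective per-period discount factor is βp.
Grim-trigger IC: βp ≥ (24−12)/(24−2) = 6/11.
So p ≥ (6/11)/(4/5) = 15/22.

15/22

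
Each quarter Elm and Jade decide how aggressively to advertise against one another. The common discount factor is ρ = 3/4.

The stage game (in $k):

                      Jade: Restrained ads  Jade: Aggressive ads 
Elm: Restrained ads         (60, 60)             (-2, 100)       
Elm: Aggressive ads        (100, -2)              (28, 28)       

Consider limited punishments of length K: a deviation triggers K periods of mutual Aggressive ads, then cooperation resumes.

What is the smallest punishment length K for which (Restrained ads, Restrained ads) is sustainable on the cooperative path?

IC: ρ(1−ρ^K)/(1−ρ) ≥ (100−60)/(60−28) = 5/4.
With ρ = 3/4: need 1 − ρ^K ≥ 5/4·(1−3/4)/(3/4), i.e. ρ^K ≤ 0.5833.
Since (3/4)^1 = 0.7500 and (3/4)^2 = 0.5625, the smallest such K is 2.

2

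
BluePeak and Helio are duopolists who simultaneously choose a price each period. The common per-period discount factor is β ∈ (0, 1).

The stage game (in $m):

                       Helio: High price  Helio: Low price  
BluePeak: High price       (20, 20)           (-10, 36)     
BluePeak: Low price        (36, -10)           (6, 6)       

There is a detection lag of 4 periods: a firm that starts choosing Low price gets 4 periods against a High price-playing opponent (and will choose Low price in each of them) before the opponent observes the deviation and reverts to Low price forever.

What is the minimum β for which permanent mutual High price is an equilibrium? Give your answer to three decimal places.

The best deviation is to choose Low price for all 4 undetected periods, earning 36 each, then 6 forever once detected.
Deviation value: 36(1−β^4)/(1−β) + 6β^4/(1−β); cooperation value: 20/(1−β).
IC: 20 ≥ 36(1−β^4) + 6β^4 = 36 − 30β^4.
So β^4 ≥ 16/30 = 8/15, giving β ≥ (8/15)^(1/4) ≈ 0.855.

0.855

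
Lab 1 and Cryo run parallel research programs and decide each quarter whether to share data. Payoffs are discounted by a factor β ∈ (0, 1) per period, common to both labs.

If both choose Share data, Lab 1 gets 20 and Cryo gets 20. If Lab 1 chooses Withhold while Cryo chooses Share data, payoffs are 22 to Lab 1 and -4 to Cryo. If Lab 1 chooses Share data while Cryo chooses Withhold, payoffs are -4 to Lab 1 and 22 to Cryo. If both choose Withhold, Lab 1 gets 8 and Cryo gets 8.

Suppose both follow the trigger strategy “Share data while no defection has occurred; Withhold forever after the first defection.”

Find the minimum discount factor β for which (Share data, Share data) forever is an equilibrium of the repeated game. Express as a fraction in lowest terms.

Cooperation forever yields 20 each period: 20/(1−β).
Deviating yields 22 once, then 8 forever: 22 + 8β/(1−β).
No profitable deviation requires 20/(1−β) ≥ 22 + 8β/(1−β).
Multiplying by (1−β): 20 ≥ 22(1−β) + 8β = 22 − 14β.
So 14β ≥ 2, i.e. β ≥ 2/14 = 1/7.

1/7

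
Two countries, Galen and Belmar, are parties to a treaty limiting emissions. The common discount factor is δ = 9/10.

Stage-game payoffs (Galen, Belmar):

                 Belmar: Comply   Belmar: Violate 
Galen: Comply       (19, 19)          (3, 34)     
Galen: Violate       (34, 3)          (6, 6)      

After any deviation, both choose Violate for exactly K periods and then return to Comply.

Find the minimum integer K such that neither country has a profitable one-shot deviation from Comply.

2

No profitable deviation requires (19−6)(δ+…+δ^K) ≥ 34−19, i.e. δ+…+δ^K ≥ 15/13 ≈ 1.1538.
With δ = 9/10, the partial sums are K=1: 0.9000, K=2: 1.7100.
K = 2 is the first length at which the sum reaches 1.1538.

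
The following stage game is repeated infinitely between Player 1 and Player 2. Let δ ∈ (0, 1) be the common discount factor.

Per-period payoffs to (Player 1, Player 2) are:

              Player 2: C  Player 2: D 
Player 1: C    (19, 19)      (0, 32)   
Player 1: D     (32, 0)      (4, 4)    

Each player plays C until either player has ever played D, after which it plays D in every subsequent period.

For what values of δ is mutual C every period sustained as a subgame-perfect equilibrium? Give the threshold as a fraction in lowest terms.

13/28

Cooperation forever yields 19 each period: 19/(1−δ).
Deviating yields 32 once, then 4 forever: 32 + 4δ/(1−δ).
No profitable deviation requires 19/(1−δ) ≥ 32 + 4δ/(1−δ).
Multiplying by (1−δ): 19 ≥ 32(1−δ) + 4δ = 32 − 28δ.
So 28δ ≥ 13, i.e. δ ≥ 13/28.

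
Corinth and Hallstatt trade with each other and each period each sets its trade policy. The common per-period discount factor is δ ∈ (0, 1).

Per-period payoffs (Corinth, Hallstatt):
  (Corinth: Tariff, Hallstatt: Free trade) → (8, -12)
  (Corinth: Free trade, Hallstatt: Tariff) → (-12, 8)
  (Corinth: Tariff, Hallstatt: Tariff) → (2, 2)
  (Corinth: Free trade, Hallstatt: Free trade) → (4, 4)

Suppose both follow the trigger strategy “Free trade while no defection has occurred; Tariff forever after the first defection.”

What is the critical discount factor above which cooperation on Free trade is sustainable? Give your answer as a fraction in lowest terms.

Cooperation forever yields 4 each period: 4/(1−δ).
Deviating yields 8 once, then 2 forever: 8 + 2δ/(1−δ).
No profitable deviation requires 4/(1−δ) ≥ 8 + 2δ/(1−δ).
Multiplying by (1−δ): 4 ≥ 8(1−δ) + 2δ = 8 − 6δ.
So 6δ ≥ 4, i.e. δ ≥ 4/6 = 2/3.

2/3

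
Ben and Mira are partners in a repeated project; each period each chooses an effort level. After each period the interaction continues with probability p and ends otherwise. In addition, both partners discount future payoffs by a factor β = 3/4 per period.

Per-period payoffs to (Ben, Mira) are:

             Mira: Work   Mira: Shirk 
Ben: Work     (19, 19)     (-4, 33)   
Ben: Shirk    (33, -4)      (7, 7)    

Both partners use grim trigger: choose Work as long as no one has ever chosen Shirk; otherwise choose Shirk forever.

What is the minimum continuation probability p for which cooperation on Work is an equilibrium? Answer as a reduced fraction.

With continuation probability p and discount β, the effective per-period discount factor is βp.
Grim-trigger IC: βp ≥ (33−19)/(33−7) = 7/13.
So p ≥ (7/13)/(3/4) = 28/39.

28/39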